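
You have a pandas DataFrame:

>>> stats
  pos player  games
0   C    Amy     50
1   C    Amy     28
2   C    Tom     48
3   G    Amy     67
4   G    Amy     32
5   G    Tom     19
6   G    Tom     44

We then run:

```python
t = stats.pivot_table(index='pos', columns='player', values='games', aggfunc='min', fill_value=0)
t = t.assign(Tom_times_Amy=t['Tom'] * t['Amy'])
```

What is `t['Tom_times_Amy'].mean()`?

pivot: rows=pos, cols=player, min(games):
player  Amy  Tom
pos             
C        28   48
G        32   19
add column Tom_times_Amy = t['Tom'] * t['Amy']:
player  Amy  Tom  Tom_times_Amy
pos                            
C        28   48           1344
G        32   19            608
Finally, mean of column 'Tom_times_Amy' = 976.0.

976.0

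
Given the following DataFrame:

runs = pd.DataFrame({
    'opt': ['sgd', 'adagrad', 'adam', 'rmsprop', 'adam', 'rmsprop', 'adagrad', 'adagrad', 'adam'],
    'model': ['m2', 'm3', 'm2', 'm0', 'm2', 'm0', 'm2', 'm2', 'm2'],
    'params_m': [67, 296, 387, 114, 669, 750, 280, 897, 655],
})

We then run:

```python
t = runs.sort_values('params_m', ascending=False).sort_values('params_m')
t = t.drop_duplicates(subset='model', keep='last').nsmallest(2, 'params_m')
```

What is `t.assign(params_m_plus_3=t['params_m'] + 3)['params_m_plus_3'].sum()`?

sort by params_m descending:
       opt model  params_m
7  adagrad    m2       897
5  rmsprop    m0       750
4     adam    m2       669
8     adam    m2       655
2     adam    m2       387
1  adagrad    m3       296
6  adagrad    m2       280
3  rmsprop    m0       114
0      sgd    m2        67
sort by params_m:
       opt model  params_m
0      sgd    m2        67
3  rmsprop    m0       114
6  adagrad    m2       280
1  adagrad    m3       296
2     adam    m2       387
8     adam    m2       655
4     adam    m2       669
5  rmsprop    m0       750
7  adagrad    m2       897
drop duplicate model (keep=last):
       opt model  params_m
1  adagrad    m3       296
5  rmsprop    m0       750
7  adagrad    m2       897
take 2 rows with smallest params_m:
       opt model  params_m
1  adagrad    m3       296
5  rmsprop    m0       750
add column params_m_plus_3 = t['params_m'] + 3:
       opt model  params_m  params_m_plus_3
1  adagrad    m3       296              299
5  rmsprop    m0       750              753

1052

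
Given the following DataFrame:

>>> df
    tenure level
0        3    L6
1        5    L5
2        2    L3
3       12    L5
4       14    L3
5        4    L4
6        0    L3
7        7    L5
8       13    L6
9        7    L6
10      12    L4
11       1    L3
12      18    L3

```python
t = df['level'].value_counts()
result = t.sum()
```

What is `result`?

value_counts of level:
level
L3    5
L6    3
L5    3
L4    2
Name: count, dtype: int64
Finally, sum of the resulting series = 13.

13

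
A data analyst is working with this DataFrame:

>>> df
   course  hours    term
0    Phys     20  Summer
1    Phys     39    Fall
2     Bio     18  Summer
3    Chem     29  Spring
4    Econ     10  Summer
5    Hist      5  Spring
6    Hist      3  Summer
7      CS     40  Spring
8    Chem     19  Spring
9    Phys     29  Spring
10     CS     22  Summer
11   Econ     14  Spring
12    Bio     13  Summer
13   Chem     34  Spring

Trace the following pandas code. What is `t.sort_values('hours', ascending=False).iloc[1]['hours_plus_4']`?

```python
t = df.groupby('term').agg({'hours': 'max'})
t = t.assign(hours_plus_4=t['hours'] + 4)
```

group by term, max of hours:
        hours
term         
Fall       39
Spring     40
Summer     22
add column hours_plus_4 = t['hours'] + 4:
        hours  hours_plus_4
term                       
Fall       39            43
Spring     40            44
Summer     22            26
sort by hours descending:
        hours  hours_plus_4
term                       
Spring     40            44
Fall       39            43
Summer     22            26
Taking the value at position 1, column 'hours_plus_4' gives 43.

43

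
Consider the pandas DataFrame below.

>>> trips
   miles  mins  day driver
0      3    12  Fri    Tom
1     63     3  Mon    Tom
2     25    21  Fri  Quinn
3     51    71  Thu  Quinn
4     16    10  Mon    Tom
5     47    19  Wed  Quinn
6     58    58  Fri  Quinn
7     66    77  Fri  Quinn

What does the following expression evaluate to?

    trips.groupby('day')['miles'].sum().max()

group by day, sum of miles:
day
Fri    152
Mon     79
Thu     51
Wed     47
Name: miles, dtype: int64
The max of the resulting series is 152.

152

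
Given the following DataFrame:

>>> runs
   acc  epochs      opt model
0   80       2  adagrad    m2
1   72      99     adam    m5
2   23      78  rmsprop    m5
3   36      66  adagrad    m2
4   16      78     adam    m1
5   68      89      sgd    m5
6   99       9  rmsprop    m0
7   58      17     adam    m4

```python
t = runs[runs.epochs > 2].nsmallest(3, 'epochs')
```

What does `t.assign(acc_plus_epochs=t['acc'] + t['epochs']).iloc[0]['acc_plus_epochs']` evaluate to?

108

filter rows where epochs > 2:
   acc  epochs      opt model
1   72      99     adam    m5
2   23      78  rmsprop    m5
3   36      66  adagrad    m2
4   16      78     adam    m1
5   68      89      sgd    m5
6   99       9  rmsprop    m0
7   58      17     adam    m4
take 3 rows with smallest epochs:
   acc  epochs      opt model
6   99       9  rmsprop    m0
7   58      17     adam    m4
3   36      66  adagrad    m2
add column acc_plus_epochs = t['acc'] + t['epochs']:
   acc  epochs      opt model  acc_plus_epochs
6   99       9  rmsprop    m0              108
7   58      17     adam    m4               75
3   36      66  adagrad    m2              102
Reading off the value at position 0, column 'acc_plus_epochs', we get 108.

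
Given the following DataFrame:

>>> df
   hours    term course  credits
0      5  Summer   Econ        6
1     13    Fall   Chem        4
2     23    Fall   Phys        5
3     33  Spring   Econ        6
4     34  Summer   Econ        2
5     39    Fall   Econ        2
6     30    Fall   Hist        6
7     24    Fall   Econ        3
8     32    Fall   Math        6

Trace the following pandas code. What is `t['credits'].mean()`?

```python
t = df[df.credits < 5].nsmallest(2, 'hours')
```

3.5

filter rows where credits < 5:
   hours    term course  credits
1     13    Fall   Chem        4
4     34  Summer   Econ        2
5     39    Fall   Econ        2
7     24    Fall   Econ        3
take 2 rows with smallest hours:
   hours  term course  credits
1     13  Fall   Chem        4
7     24  Fall   Econ        3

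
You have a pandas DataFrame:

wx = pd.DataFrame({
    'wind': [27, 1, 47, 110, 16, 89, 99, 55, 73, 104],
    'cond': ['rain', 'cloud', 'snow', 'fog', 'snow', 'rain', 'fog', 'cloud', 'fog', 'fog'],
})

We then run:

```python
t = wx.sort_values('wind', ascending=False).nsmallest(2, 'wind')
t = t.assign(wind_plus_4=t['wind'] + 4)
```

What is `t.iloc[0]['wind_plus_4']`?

sort by wind descending:
   wind   cond
3   110    fog
9   104    fog
6    99    fog
5    89   rain
8    73    fog
7    55  cloud
2    47   snow
0    27   rain
4    16   snow
1     1  cloud
take 2 rows with smallest wind:
   wind   cond
1     1  cloud
4    16   snow
add column wind_plus_4 = t['wind'] + 4:
   wind   cond  wind_plus_4
1     1  cloud            5
4    16   snow           20
Hence 5.

5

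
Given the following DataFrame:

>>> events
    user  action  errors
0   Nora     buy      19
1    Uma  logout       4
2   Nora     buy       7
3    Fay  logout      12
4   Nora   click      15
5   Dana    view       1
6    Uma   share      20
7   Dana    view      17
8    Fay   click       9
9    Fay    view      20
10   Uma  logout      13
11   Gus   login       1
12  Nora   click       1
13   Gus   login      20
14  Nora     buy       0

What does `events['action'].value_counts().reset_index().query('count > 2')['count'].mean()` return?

3.0

value_counts of action:
action
buy       3
logout    3
click     3
view      3
login     2
share     1
Name: count, dtype: int64
reset_index():
   action  count
0     buy      3
1  logout      3
2   click      3
3    view      3
4   login      2
5   share      1
filter rows where count > 2:
   action  count
0     buy      3
1  logout      3
2   click      3
3    view      3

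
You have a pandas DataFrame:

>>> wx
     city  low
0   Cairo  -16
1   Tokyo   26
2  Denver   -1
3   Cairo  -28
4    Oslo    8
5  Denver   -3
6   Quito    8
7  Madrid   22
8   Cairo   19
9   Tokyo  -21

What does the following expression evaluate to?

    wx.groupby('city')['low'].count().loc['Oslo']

1

group by city, count of low:
city
Cairo     3
Denver    2
Madrid    1
Oslo      1
Quito     1
Tokyo     2
Name: low, dtype: int64
Then the value at index 'Oslo': 1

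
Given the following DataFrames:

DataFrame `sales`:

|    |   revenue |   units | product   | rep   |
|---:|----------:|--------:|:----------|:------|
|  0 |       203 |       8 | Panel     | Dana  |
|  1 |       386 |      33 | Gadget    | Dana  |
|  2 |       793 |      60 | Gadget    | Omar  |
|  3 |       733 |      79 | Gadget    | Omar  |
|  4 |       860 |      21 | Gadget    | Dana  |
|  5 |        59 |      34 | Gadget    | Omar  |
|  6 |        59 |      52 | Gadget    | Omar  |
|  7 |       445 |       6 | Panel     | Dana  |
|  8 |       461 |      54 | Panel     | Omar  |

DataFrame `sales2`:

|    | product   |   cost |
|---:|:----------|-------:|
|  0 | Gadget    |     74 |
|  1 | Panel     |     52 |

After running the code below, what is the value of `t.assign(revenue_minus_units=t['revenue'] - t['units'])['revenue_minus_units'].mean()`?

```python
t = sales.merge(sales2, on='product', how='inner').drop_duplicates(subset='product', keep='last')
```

207.0

merge on 'product' (how='inner') → 9 rows:
   revenue  units product   rep  cost
0      203      8   Panel  Dana    52
1      386     33  Gadget  Dana    74
2      793     60  Gadget  Omar    74
3      733     79  Gadget  Omar    74
4      860     21  Gadget  Dana    74
5       59     34  Gadget  Omar    74
6       59     52  Gadget  Omar    74
7      445      6   Panel  Dana    52
8      461     54   Panel  Omar    52
drop duplicate product (keep=last):
   revenue  units product   rep  cost
6       59     52  Gadget  Omar    74
8      461     54   Panel  Omar    52
add column revenue_minus_units = t['revenue'] - t['units']:
   revenue  units product   rep  cost  revenue_minus_units
6       59     52  Gadget  Omar    74                    7
8      461     54   Panel  Omar    52                  407
Then the mean of column 'revenue_minus_units': 207.0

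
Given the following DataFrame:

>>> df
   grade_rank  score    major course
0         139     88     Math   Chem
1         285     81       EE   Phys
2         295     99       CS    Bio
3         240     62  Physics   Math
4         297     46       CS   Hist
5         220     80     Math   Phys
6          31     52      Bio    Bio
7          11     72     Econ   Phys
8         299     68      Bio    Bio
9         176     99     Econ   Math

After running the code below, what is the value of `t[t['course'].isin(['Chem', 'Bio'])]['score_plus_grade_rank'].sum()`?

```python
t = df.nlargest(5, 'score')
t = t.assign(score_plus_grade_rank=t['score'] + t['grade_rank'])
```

621

take 5 rows with largest score:
   grade_rank  score major course
2         295     99    CS    Bio
9         176     99  Econ   Math
0         139     88  Math   Chem
1         285     81    EE   Phys
5         220     80  Math   Phys
add column score_plus_grade_rank = t['score'] + t['grade_rank']:
   grade_rank  score major course  score_plus_grade_rank
2         295     99    CS    Bio                    394
9         176     99  Econ   Math                    275
0         139     88  Math   Chem                    227
1         285     81    EE   Phys                    366
5         220     80  Math   Phys                    300
filter rows where course in ['Chem', 'Bio']:
   grade_rank  score major course  score_plus_grade_rank
2         295     99    CS    Bio                    394
0         139     88  Math   Chem                    227
Hence 621.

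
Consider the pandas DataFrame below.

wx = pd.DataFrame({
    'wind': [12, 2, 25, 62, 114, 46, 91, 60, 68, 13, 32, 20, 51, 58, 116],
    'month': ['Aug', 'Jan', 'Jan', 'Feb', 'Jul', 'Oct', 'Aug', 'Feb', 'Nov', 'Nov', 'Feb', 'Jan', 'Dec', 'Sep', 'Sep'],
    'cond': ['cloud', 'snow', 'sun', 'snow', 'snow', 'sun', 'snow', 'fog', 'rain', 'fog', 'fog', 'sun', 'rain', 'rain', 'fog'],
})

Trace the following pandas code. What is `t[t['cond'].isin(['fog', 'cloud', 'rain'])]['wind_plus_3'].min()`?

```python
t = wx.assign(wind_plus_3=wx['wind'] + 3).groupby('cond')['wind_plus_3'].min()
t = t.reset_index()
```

add column wind_plus_3 = wx['wind'] + 3:
    wind month   cond  wind_plus_3
0     12   Aug  cloud           15
1      2   Jan   snow            5
2     25   Jan    sun           28
3     62   Feb   snow           65
4    114   Jul   snow          117
5     46   Oct    sun           49
6     91   Aug   snow           94
7     60   Feb    fog           63
8     68   Nov   rain           71
9     13   Nov    fog           16
10    32   Feb    fog           35
11    20   Jan    sun           23
12    51   Dec   rain           54
13    58   Sep   rain           61
14   116   Sep    fog          119
group by cond, min of wind_plus_3:
cond
cloud    15
fog      16
rain     54
snow      5
sun      23
Name: wind_plus_3, dtype: int64
reset_index():
    cond  wind_plus_3
0  cloud           15
1    fog           16
2   rain           54
3   snow            5
4    sun           23
filter rows where cond in ['fog', 'cloud', 'rain']:
    cond  wind_plus_3
0  cloud           15
1    fog           16
2   rain           54
So min() = 15.

15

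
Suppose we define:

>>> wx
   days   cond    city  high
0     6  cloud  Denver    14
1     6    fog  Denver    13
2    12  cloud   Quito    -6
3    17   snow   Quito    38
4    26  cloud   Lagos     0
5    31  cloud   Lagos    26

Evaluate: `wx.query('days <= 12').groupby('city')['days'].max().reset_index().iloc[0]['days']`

filter rows where days <= 12:
   days   cond    city  high
0     6  cloud  Denver    14
1     6    fog  Denver    13
2    12  cloud   Quito    -6
group by city, max of days:
city
Denver     6
Quito     12
Name: days, dtype: int64
reset_index():
     city  days
0  Denver     6
1   Quito    12
value at position 0, column 'days' → 6

6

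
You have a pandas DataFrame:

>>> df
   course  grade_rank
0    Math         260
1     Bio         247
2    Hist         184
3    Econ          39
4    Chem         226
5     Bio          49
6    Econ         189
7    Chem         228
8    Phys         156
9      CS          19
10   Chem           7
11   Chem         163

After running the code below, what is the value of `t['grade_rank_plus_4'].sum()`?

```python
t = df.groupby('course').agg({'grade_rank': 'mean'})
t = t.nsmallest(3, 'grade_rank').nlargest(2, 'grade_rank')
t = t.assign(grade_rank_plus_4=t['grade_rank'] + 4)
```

group by course, mean of grade_rank:
        grade_rank
course            
Bio          148.0
CS            19.0
Chem         156.0
Econ         114.0
Hist         184.0
Math         260.0
Phys         156.0
take 3 rows with smallest grade_rank:
        grade_rank
course            
CS            19.0
Econ         114.0
Bio          148.0
take 2 rows with largest grade_rank:
        grade_rank
course            
Bio          148.0
Econ         114.0
add column grade_rank_plus_4 = t['grade_rank'] + 4:
        grade_rank  grade_rank_plus_4
course                               
Bio          148.0              152.0
Econ         114.0              118.0
Finally, sum of column 'grade_rank_plus_4' = 270.0.

270.0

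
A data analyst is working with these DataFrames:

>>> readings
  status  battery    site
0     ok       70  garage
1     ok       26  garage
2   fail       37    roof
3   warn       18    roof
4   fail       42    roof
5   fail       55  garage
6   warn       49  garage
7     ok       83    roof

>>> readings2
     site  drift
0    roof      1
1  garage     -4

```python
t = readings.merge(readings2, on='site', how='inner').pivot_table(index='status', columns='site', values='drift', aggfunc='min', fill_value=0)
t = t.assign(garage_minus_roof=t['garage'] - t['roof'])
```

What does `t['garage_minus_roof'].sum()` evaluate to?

merge on 'site' (how='inner') → 8 rows:
  status  battery    site  drift
0     ok       70  garage     -4
1     ok       26  garage     -4
2   fail       37    roof      1
3   warn       18    roof      1
4   fail       42    roof      1
5   fail       55  garage     -4
6   warn       49  garage     -4
7     ok       83    roof      1
pivot: rows=status, cols=site, min(drift):
site    garage  roof
status              
fail        -4     1
ok          -4     1
warn        -4     1
add column garage_minus_roof = t['garage'] - t['roof']:
site    garage  roof  garage_minus_roof
status                                 
fail        -4     1                 -5
ok          -4     1                 -5
warn        -4     1                 -5

-15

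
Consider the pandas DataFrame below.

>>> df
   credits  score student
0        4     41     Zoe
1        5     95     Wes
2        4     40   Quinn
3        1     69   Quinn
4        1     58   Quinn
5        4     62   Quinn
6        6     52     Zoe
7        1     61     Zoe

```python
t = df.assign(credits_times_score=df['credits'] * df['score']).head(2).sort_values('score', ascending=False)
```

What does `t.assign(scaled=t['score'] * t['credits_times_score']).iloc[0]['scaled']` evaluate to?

add column credits_times_score = df['credits'] * df['score']:
   credits  score student  credits_times_score
0        4     41     Zoe                  164
1        5     95     Wes                  475
2        4     40   Quinn                  160
3        1     69   Quinn                   69
4        1     58   Quinn                   58
5        4     62   Quinn                  248
6        6     52     Zoe                  312
7        1     61     Zoe                   61
take first 2 rows:
   credits  score student  credits_times_score
0        4     41     Zoe                  164
1        5     95     Wes                  475
sort by score descending:
   credits  score student  credits_times_score
1        5     95     Wes                  475
0        4     41     Zoe                  164
add column scaled = t['score'] * t['credits_times_score']:
   credits  score student  credits_times_score  scaled
1        5     95     Wes                  475   45125
0        4     41     Zoe                  164    6724

45125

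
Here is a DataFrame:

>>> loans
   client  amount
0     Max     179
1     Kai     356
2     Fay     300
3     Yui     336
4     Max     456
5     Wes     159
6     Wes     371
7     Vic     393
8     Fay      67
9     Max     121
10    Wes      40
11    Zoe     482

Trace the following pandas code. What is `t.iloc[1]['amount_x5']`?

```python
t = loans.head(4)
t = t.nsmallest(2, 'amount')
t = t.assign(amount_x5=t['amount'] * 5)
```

take first 4 rows:
  client  amount
0    Max     179
1    Kai     356
2    Fay     300
3    Yui     336
take 2 rows with smallest amount:
  client  amount
0    Max     179
2    Fay     300
add column amount_x5 = t['amount'] * 5:
  client  amount  amount_x5
0    Max     179        895
2    Fay     300       1500

1500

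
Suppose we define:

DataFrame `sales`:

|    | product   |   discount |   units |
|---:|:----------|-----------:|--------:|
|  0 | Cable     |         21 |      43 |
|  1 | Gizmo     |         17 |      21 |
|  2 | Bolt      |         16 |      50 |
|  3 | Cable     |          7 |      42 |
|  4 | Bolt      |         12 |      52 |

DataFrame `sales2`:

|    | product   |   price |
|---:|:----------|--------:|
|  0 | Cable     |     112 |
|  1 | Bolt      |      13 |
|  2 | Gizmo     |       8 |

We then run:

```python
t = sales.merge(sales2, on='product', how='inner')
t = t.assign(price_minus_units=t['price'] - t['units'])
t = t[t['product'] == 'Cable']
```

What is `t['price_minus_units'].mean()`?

69.5

merge on 'product' (how='inner') → 5 rows:
  product  discount  units  price
0   Cable        21     43    112
1   Gizmo        17     21      8
2    Bolt        16     50     13
3   Cable         7     42    112
4    Bolt        12     52     13
add column price_minus_units = t['price'] - t['units']:
  product  discount  units  price  price_minus_units
0   Cable        21     43    112                 69
1   Gizmo        17     21      8                -13
2    Bolt        16     50     13                -37
3   Cable         7     42    112                 70
4    Bolt        12     52     13                -39
filter rows where product == 'Cable':
  product  discount  units  price  price_minus_units
0   Cable        21     43    112                 69
3   Cable         7     42    112                 70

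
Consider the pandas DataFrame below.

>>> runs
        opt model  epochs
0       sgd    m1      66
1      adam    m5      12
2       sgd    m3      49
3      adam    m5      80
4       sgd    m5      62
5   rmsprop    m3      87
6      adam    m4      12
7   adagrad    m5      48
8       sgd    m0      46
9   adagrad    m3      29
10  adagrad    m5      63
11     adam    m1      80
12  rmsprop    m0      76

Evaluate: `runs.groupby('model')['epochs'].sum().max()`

265

group by model, sum of epochs:
model
m0    122
m1    146
m3    165
m4     12
m5    265
Name: epochs, dtype: int64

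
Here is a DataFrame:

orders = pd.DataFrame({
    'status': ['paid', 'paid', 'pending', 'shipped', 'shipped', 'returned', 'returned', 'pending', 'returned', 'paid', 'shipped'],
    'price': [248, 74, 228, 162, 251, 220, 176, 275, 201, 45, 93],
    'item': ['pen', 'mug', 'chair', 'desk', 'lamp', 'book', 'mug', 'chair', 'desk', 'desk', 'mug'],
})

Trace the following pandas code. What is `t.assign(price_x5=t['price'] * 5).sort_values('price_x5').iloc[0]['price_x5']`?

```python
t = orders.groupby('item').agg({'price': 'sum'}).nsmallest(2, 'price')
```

1100

group by item, sum of price:
       price
item        
book     220
chair    503
desk     408
lamp     251
mug      343
pen      248
take 2 rows with smallest price:
      price
item       
book    220
pen     248
add column price_x5 = t['price'] * 5:
      price  price_x5
item                 
book    220      1100
pen     248      1240
sort by price_x5:
      price  price_x5
item                 
book    220      1100
pen     248      1240
value at position 0, column 'price_x5' → 1100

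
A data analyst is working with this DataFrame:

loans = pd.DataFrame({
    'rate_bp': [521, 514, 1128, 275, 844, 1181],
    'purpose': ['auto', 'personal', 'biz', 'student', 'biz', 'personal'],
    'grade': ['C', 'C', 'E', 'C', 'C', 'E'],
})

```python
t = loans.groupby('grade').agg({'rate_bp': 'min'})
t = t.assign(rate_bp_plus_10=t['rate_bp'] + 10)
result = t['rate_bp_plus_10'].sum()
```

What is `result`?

1423

group by grade, min of rate_bp:
       rate_bp
grade         
C          275
E         1128
add column rate_bp_plus_10 = t['rate_bp'] + 10:
       rate_bp  rate_bp_plus_10
grade                          
C          275              285
E         1128             1138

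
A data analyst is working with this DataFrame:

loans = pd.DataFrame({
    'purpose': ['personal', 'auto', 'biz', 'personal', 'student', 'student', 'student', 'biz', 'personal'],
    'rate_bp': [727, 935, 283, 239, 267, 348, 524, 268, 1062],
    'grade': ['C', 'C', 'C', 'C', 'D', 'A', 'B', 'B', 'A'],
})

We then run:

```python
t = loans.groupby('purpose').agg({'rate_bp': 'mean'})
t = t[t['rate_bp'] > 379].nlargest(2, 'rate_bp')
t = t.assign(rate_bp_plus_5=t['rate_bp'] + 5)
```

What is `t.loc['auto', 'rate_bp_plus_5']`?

group by purpose, mean of rate_bp:
             rate_bp
purpose             
auto      935.000000
biz       275.500000
personal  676.000000
student   379.666667
filter rows where rate_bp > 379:
             rate_bp
purpose             
auto      935.000000
personal  676.000000
student   379.666667
take 2 rows with largest rate_bp:
          rate_bp
purpose          
auto        935.0
personal    676.0
add column rate_bp_plus_5 = t['rate_bp'] + 5:
          rate_bp  rate_bp_plus_5
purpose                          
auto        935.0           940.0
personal    676.0           681.0
Finally, value at row 'auto', column 'rate_bp_plus_5' = 940.0.

940.0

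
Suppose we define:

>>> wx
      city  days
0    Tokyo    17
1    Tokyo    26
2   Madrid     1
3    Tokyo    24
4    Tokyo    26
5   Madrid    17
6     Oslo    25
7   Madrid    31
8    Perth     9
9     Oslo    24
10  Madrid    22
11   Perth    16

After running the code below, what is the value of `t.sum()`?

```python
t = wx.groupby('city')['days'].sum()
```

238

group by city, sum of days:
city
Madrid    71
Oslo      49
Perth     25
Tokyo     93
Name: days, dtype: int64
Hence 238.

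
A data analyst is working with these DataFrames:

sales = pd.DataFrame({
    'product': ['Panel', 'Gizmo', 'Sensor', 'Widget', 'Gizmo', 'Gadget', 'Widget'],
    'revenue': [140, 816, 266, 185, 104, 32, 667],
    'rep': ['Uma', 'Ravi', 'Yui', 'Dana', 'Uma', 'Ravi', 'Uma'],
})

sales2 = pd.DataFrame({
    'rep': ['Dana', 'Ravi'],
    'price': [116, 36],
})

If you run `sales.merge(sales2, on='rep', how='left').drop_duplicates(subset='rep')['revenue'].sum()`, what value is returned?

merge on 'rep' (how='left') → 7 rows:
  product  revenue   rep  price
0   Panel      140   Uma    NaN
1   Gizmo      816  Ravi   36.0
2  Sensor      266   Yui    NaN
3  Widget      185  Dana  116.0
4   Gizmo      104   Uma    NaN
5  Gadget       32  Ravi   36.0
6  Widget      667   Uma    NaN
drop duplicate rep (keep=first):
  product  revenue   rep  price
0   Panel      140   Uma    NaN
1   Gizmo      816  Ravi   36.0
2  Sensor      266   Yui    NaN
3  Widget      185  Dana  116.0

1407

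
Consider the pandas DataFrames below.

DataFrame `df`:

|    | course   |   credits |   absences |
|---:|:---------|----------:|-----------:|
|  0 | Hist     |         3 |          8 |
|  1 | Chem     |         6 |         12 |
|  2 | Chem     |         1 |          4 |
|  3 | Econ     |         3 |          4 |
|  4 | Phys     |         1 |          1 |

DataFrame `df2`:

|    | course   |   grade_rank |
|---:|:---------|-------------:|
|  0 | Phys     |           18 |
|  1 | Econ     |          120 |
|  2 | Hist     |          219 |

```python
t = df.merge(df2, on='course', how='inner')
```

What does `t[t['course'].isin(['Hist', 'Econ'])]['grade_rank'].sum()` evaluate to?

339

merge on 'course' (how='inner') → 3 rows:
  course  credits  absences  grade_rank
0   Hist        3         8         219
1   Econ        3         4         120
2   Phys        1         1          18
filter rows where course in ['Hist', 'Econ']:
  course  credits  absences  grade_rank
0   Hist        3         8         219
1   Econ        3         4         120
Taking the sum of column 'grade_rank' gives 339.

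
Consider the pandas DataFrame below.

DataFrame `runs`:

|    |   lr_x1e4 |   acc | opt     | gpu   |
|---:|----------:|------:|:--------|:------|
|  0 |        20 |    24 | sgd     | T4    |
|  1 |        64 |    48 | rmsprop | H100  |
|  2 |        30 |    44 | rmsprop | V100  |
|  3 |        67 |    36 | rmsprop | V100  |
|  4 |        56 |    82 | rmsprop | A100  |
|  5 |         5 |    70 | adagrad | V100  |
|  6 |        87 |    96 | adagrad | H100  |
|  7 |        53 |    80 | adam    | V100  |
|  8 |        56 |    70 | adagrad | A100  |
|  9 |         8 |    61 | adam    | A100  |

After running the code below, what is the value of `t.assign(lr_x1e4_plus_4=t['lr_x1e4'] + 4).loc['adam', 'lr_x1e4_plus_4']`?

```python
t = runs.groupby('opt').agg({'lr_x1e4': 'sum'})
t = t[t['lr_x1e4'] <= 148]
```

group by opt, sum of lr_x1e4:
         lr_x1e4
opt             
adagrad      148
adam          61
rmsprop      217
sgd           20
filter rows where lr_x1e4 <= 148:
         lr_x1e4
opt             
adagrad      148
adam          61
sgd           20
add column lr_x1e4_plus_4 = t['lr_x1e4'] + 4:
         lr_x1e4  lr_x1e4_plus_4
opt                             
adagrad      148             152
adam          61              65
sgd           20              24

65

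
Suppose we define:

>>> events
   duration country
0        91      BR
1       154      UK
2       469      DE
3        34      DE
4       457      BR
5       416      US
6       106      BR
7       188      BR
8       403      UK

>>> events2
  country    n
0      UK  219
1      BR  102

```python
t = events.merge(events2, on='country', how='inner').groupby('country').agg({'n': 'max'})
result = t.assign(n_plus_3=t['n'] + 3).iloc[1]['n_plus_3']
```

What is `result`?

222

merge on 'country' (how='inner') → 6 rows:
   duration country    n
0        91      BR  102
1       154      UK  219
2       457      BR  102
3       106      BR  102
4       188      BR  102
5       403      UK  219
group by country, max of n:
           n
country     
BR       102
UK       219
add column n_plus_3 = t['n'] + 3:
           n  n_plus_3
country               
BR       102       105
UK       219       222
Taking the value at position 1, column 'n_plus_3' gives 222.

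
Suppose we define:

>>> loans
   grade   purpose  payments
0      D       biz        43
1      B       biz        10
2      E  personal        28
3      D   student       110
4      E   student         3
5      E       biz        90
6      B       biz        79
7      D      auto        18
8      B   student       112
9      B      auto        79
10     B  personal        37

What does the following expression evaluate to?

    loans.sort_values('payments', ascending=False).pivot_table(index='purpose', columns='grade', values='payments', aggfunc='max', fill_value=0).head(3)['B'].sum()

sort by payments descending:
   grade   purpose  payments
8      B   student       112
3      D   student       110
5      E       biz        90
6      B       biz        79
9      B      auto        79
0      D       biz        43
10     B  personal        37
2      E  personal        28
7      D      auto        18
1      B       biz        10
4      E   student         3
pivot: rows=purpose, cols=grade, max(payments):
grade       B    D   E
purpose               
auto       79   18   0
biz        79   43  90
personal   37    0  28
student   112  110   3
take first 3 rows:
grade      B   D   E
purpose             
auto      79  18   0
biz       79  43  90
personal  37   0  28
sum of column 'B' → 195

195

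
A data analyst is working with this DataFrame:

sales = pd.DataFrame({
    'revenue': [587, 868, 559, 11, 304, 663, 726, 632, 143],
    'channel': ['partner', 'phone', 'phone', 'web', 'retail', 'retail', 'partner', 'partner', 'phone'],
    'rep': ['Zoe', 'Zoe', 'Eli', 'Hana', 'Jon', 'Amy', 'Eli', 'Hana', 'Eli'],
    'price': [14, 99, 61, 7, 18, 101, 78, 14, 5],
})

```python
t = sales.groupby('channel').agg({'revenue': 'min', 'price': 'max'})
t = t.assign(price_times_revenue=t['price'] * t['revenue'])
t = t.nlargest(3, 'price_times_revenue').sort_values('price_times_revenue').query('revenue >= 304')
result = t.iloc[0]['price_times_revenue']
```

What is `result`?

group by channel: min(revenue), max(price):
         revenue  price
channel                
partner      587     78
phone        143     99
retail       304    101
web           11      7
add column price_times_revenue = t['price'] * t['revenue']:
         revenue  price  price_times_revenue
channel                                     
partner      587     78                45786
phone        143     99                14157
retail       304    101                30704
web           11      7                   77
take 3 rows with largest price_times_revenue:
         revenue  price  price_times_revenue
channel                                     
partner      587     78                45786
retail       304    101                30704
phone        143     99                14157
sort by price_times_revenue:
         revenue  price  price_times_revenue
channel                                     
phone        143     99                14157
retail       304    101                30704
partner      587     78                45786
filter rows where revenue >= 304:
         revenue  price  price_times_revenue
channel                                     
retail       304    101                30704
partner      587     78                45786

30704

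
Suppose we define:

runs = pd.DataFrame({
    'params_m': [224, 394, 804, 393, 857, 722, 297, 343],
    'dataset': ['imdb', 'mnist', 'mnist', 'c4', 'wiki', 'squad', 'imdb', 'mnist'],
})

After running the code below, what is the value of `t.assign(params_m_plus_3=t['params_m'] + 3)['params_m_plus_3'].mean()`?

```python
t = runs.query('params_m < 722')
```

333.2

filter rows where params_m < 722:
   params_m dataset
0       224    imdb
1       394   mnist
3       393      c4
6       297    imdb
7       343   mnist
add column params_m_plus_3 = t['params_m'] + 3:
   params_m dataset  params_m_plus_3
0       224    imdb              227
1       394   mnist              397
3       393      c4              396
6       297    imdb              300
7       343   mnist              346
Finally, mean of column 'params_m_plus_3' = 333.2.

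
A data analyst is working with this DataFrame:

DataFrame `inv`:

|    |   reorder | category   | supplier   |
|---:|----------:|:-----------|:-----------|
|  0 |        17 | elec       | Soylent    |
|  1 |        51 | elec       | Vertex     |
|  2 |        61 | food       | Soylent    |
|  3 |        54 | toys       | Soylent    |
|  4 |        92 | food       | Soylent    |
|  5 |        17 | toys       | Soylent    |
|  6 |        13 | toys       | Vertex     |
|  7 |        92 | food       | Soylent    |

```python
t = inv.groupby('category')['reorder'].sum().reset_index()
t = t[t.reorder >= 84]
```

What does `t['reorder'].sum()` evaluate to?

group by category, sum of reorder:
category
elec     68
food    245
toys     84
Name: reorder, dtype: int64
reset_index():
  category  reorder
0     elec       68
1     food      245
2     toys       84
filter rows where reorder >= 84:
  category  reorder
1     food      245
2     toys       84
Finally, sum of column 'reorder' = 329.

329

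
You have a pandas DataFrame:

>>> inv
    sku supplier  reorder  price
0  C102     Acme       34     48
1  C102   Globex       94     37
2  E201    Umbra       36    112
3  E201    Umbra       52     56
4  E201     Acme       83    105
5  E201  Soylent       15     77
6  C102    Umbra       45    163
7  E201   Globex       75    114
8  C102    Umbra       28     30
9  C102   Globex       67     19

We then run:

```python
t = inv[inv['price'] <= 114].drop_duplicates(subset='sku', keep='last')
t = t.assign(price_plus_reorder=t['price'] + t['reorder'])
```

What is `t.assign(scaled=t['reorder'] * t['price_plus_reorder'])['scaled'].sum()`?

19937

filter rows where price <= 114:
    sku supplier  reorder  price
0  C102     Acme       34     48
1  C102   Globex       94     37
2  E201    Umbra       36    112
3  E201    Umbra       52     56
4  E201     Acme       83    105
5  E201  Soylent       15     77
7  E201   Globex       75    114
8  C102    Umbra       28     30
9  C102   Globex       67     19
drop duplicate sku (keep=last):
    sku supplier  reorder  price
7  E201   Globex       75    114
9  C102   Globex       67     19
add column price_plus_reorder = t['price'] + t['reorder']:
    sku supplier  reorder  price  price_plus_reorder
7  E201   Globex       75    114                 189
9  C102   Globex       67     19                  86
add column scaled = t['reorder'] * t['price_plus_reorder']:
    sku supplier  reorder  price  price_plus_reorder  scaled
7  E201   Globex       75    114                 189   14175
9  C102   Globex       67     19                  86    5762
Then the sum of column 'scaled': 19937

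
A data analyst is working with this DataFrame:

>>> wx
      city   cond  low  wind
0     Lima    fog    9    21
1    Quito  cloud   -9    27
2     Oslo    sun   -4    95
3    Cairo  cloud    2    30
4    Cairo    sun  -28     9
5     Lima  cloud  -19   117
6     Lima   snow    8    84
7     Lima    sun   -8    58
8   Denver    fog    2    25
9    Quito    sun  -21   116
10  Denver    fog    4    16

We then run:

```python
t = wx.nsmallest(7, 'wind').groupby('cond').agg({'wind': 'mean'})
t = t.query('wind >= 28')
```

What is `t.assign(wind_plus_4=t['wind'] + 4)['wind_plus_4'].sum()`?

take 7 rows with smallest wind:
      city   cond  low  wind
4    Cairo    sun  -28     9
10  Denver    fog    4    16
0     Lima    fog    9    21
8   Denver    fog    2    25
1    Quito  cloud   -9    27
3    Cairo  cloud    2    30
7     Lima    sun   -8    58
group by cond, mean of wind:
            wind
cond            
cloud  28.500000
fog    20.666667
sun    33.500000
filter rows where wind >= 28:
       wind
cond       
cloud  28.5
sun    33.5
add column wind_plus_4 = t['wind'] + 4:
       wind  wind_plus_4
cond                    
cloud  28.5         32.5
sun    33.5         37.5
The sum of column 'wind_plus_4' is 70.0.

70.0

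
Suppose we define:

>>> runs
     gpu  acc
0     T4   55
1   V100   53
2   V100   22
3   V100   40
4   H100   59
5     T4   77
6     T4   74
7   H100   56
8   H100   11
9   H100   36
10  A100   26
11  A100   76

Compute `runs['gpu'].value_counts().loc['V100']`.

value_counts of gpu:
gpu
H100    4
T4      3
V100    3
A100    2
Name: count, dtype: int64

3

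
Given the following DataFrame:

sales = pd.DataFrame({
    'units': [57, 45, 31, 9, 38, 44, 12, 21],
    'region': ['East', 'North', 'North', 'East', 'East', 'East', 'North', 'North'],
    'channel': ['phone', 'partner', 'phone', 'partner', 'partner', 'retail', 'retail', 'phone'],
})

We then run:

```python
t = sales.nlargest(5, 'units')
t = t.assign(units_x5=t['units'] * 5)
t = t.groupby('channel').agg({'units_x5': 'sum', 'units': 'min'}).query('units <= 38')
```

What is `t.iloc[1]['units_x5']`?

440

take 5 rows with largest units:
   units region  channel
0     57   East    phone
1     45  North  partner
5     44   East   retail
4     38   East  partner
2     31  North    phone
add column units_x5 = t['units'] * 5:
   units region  channel  units_x5
0     57   East    phone       285
1     45  North  partner       225
5     44   East   retail       220
4     38   East  partner       190
2     31  North    phone       155
group by channel: sum(units_x5), min(units):
         units_x5  units
channel                 
partner       415     38
phone         440     31
retail        220     44
filter rows where units <= 38:
         units_x5  units
channel                 
partner       415     38
phone         440     31
Reading off the value at position 1, column 'units_x5', we get 440.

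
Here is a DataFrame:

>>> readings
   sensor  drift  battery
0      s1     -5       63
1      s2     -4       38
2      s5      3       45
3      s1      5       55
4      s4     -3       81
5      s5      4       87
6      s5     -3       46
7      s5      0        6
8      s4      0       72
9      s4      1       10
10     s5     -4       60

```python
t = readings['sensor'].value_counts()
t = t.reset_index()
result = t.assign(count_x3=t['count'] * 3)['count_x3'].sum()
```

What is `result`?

value_counts of sensor:
sensor
s5    5
s4    3
s1    2
s2    1
Name: count, dtype: int64
reset_index():
  sensor  count
0     s5      5
1     s4      3
2     s1      2
3     s2      1
add column count_x3 = t['count'] * 3:
  sensor  count  count_x3
0     s5      5        15
1     s4      3         9
2     s1      2         6
3     s2      1         3
sum of column 'count_x3' → 33

33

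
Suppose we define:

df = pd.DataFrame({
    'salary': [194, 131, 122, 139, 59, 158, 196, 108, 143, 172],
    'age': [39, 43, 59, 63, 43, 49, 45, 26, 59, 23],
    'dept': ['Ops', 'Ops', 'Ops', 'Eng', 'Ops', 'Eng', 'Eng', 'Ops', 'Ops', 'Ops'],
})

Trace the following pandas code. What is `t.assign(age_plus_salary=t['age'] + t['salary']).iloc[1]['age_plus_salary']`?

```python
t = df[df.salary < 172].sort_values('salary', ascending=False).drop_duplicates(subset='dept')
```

filter rows where salary < 172:
   salary  age dept
1     131   43  Ops
2     122   59  Ops
3     139   63  Eng
4      59   43  Ops
5     158   49  Eng
7     108   26  Ops
8     143   59  Ops
sort by salary descending:
   salary  age dept
5     158   49  Eng
8     143   59  Ops
3     139   63  Eng
1     131   43  Ops
2     122   59  Ops
7     108   26  Ops
4      59   43  Ops
drop duplicate dept (keep=first):
   salary  age dept
5     158   49  Eng
8     143   59  Ops
add column age_plus_salary = t['age'] + t['salary']:
   salary  age dept  age_plus_salary
5     158   49  Eng              207
8     143   59  Ops              202

202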